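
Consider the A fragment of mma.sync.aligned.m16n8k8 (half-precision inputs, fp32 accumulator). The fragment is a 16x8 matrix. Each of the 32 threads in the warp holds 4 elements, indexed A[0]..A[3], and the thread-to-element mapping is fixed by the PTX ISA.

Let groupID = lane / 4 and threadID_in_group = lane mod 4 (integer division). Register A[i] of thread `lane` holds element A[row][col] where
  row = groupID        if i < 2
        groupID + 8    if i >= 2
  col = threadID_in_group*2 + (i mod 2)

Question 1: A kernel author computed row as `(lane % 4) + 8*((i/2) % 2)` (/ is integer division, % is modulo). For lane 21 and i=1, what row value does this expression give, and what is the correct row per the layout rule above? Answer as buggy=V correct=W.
buggy=1 correct=5

`(lane % 4) + 8*((i/2) % 2)`[21,1]=>1
lane 21: grp=5 (21/4), tig=1 (21%4)
i=1: r=5+0=5, c=1*2+1=3
row: 1 vs 5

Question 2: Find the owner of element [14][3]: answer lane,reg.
25,3

r=14->g=6,rb=1  c=3->t=1,b0=1
L=6*4+1=25  i=1*2+1=3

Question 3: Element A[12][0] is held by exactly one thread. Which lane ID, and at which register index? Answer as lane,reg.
16,2

r=12⇒gr=4,Rb=1  c=0⇒th=0,odd=0
L=4*4+0=16  i=1*2+0=2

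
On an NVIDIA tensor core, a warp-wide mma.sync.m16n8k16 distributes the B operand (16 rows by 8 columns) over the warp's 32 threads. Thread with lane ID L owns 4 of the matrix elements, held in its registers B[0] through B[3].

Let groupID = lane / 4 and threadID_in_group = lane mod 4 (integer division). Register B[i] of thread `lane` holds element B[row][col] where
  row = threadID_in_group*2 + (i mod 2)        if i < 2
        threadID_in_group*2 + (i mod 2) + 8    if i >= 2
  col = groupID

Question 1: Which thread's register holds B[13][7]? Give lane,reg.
c:7=>grp=7  r:13=>rB=1,tig=2,lo=1
L=7*4+2=30  i=1*2+1=3

30,3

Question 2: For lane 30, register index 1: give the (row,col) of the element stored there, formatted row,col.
lane 30: gr=7 (30/4), th=2 (30%4)
i=1: r=2*2+1+0=5, c=gr=7

5,7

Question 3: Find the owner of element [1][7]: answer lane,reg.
28,1

c=7→G=7  r=1→rhi=0,T=0,p=1
L=7*4+0=28  i=0*2+1=1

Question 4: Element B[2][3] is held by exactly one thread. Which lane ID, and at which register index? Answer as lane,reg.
c: 3->gid=3  r: 2->r8=0,tid=1,i&1=0
L=3*4+1=13  i=0*2+0=0

13,0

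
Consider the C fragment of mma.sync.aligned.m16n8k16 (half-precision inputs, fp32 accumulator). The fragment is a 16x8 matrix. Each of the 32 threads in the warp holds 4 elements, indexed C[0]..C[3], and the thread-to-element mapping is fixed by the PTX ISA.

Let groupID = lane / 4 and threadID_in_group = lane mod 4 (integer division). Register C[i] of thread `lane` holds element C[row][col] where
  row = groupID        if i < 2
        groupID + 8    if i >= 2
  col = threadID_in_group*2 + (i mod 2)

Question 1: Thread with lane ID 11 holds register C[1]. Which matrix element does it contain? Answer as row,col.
2,7

L=11=>grp=11>>2=2, tig=11&3=3
[1]=>row 2+0=2  col 3·2+1=7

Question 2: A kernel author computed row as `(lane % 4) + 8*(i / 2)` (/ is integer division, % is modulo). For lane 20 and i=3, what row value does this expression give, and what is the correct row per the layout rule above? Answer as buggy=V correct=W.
buggy=8 correct=13

`(lane % 4) + 8*(i / 2)`[20,3]→8
20: G=5,T=0
[3] (5+8,0*2+1) = (13,1)
row: 8 vs 13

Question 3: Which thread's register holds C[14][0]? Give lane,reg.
24,2

r:14=>grp=6,rB=1  c:0=>tig=0,lo=0
L=6*4+0=24  i=1*2+0=2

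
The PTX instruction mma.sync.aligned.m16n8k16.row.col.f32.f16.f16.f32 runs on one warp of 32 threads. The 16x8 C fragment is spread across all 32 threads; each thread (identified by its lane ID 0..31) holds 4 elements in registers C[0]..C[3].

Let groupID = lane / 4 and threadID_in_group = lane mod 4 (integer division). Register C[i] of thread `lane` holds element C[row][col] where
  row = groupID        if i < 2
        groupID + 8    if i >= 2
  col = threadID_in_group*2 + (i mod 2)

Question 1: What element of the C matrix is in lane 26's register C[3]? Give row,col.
L=26->gid=26>>2=6, tid=26&3=2
[3]->row 6+8=14  col 2·2+1=5

14,5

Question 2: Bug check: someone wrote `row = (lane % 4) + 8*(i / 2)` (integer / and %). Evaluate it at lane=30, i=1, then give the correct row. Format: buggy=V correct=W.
`(lane % 4) + 8*(i / 2)`[30,1]->2
lane 30: gid=7 (30/4), tid=2 (30%4)
i=1: r=7+0=7, c=2*2+1=5
row: 2 vs 7

buggy=2 correct=7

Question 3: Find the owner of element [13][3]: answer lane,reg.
r=13→G=5,rhi=1  c=3→T=1,p=1
L=5*4+1=21  i=1*2+1=3

21,3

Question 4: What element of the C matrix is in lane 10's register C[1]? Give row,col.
2,5

lane 10->10/4=2, 10 mod 4=2
i=1  r:2+0->2  c:2·2+1->5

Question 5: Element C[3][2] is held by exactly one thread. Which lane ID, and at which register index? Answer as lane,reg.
r=3⇒gr=3,Rb=0  c=2⇒th=1,odd=0
L=3*4+1=13  i=0*2+0=0

13,0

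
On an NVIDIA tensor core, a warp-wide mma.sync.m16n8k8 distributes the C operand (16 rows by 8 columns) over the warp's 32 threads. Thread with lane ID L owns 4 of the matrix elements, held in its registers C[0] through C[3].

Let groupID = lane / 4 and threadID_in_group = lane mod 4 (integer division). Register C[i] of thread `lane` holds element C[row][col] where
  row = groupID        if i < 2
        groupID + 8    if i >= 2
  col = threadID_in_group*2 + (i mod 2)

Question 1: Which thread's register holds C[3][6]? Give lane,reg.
15,0

r:3=>grp=3,rB=0  c:6=>tig=3,lo=0
L=3*4+3=15  i=0*2+0=0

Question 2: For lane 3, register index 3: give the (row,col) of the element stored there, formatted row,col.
L=3=>grp=3>>2=0, tig=3&3=3
[3]=>row 0+8=8  col 3·2+1=7

8,7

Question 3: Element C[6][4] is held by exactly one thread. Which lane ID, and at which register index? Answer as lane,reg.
r: 6->gid=6,r8=0  c: 4->tid=2,i&1=0
L=6*4+2=26  i=0*2+0=0

26,0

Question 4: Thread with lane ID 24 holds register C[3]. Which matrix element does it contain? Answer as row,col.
lane 24->24/4=6, 24 mod 4=0
i=3  r:6+8->14  c:2·0+1->1

14,1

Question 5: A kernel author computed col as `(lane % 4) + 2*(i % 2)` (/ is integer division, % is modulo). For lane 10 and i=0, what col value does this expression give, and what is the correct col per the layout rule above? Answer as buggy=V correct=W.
`(lane % 4) + 2*(i % 2)`[10,0]=>2
lane 10: grp=2 (10/4), tig=2 (10%4)
i=0: r=2+0=2, c=2*2+0=4
col: 2 vs 4

buggy=2 correct=4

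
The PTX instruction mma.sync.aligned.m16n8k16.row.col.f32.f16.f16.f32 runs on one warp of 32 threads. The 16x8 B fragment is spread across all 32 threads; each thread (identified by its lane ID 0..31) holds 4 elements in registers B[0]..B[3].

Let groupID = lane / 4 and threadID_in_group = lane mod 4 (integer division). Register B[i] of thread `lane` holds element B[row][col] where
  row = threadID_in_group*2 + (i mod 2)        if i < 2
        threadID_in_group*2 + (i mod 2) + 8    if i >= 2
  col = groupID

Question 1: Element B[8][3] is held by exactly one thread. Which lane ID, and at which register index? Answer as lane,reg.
12,2

c=3⇒gr=3  r=8⇒Rb=1,th=0,odd=0
L=3*4+0=12  i=1*2+0=2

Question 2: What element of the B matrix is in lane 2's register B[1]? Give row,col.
5,0

2: gr=0,th=2
[1] (2*2+1+0,0) = (5,0)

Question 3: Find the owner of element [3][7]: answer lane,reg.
29,1

c:7=>grp=7  r:3=>rB=0,tig=1,lo=1
L=7*4+1=29  i=0*2+1=1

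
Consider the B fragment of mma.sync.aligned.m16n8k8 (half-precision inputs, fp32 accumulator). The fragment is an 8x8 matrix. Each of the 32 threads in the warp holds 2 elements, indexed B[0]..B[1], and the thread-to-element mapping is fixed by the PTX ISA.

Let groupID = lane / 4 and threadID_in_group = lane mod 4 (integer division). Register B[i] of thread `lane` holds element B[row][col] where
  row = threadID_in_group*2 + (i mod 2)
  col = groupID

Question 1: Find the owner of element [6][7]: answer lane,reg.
c:7=>grp=7  r:6=>tig=3,lo=0
L=7*4+3=31  i=0=0

31,0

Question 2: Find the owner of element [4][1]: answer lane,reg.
6,0

c=1->g=1  r=4->t=2,b0=0
L=1*4+2=6  i=0=0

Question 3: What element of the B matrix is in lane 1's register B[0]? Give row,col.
lane 1: gid=0 (1/4), tid=1 (1%4)
i=0: r=1*2+0=2, c=gid=0

2,0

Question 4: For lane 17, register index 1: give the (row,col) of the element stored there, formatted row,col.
17: grp=4,tig=1
[1] (1*2+1,4) = (3,4)

3,4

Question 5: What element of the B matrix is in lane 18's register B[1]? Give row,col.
18: gr=4,th=2
[1] (2*2+1,4) = (5,4)

5,4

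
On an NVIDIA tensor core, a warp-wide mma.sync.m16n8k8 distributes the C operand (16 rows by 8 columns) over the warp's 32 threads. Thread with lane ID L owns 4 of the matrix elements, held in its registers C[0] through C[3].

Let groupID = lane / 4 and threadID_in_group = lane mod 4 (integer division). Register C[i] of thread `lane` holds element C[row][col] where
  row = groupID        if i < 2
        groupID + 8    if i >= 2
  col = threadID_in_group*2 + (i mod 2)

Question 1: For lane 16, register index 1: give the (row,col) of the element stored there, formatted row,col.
lane 16=>16/4=4, 16 mod 4=0
i=1  r:4+0=>4  c:2·0+1=>1

4,1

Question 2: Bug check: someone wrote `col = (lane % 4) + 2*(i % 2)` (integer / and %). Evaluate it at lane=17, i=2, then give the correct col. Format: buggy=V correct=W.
`(lane % 4) + 2*(i % 2)`[17,2]->1
lane 17->17/4=4, 17 mod 4=1
i=2  r:4+8->12  c:2·1+0->2
col: 1 vs 2

buggy=1 correct=2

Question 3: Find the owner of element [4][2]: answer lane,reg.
r=4⇒gr=4,Rb=0  c=2⇒th=1,odd=0
L=4*4+1=17  i=0*2+0=0

17,0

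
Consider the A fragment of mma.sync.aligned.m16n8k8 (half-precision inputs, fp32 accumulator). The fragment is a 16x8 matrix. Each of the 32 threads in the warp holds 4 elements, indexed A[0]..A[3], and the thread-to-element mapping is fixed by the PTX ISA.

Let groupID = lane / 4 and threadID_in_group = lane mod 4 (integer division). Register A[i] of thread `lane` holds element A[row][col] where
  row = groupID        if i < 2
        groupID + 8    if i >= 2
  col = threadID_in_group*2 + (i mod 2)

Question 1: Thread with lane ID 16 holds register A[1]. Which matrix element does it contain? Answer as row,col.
16: gr=4,th=0
[1] (4+0,0*2+1) = (4,1)

4,1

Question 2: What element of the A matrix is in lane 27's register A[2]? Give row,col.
L=27⇒gr=27>>2=6, th=27&3=3
[2]⇒row 6+8=14  col 3·2+0=6

14,6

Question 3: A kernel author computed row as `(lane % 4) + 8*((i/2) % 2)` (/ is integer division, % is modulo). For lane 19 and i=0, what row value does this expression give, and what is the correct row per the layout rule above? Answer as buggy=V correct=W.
`(lane % 4) + 8*((i/2) % 2)`[19,0]⇒3
L=19⇒gr=19>>2=4, th=19&3=3
[0]⇒row 4+0=4  col 3·2+0=6
row: 3 vs 4

buggy=3 correct=4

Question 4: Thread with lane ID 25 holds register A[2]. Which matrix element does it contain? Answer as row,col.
25: gr=6,th=1
[2] (6+8,1*2+0) = (14,2)

14,2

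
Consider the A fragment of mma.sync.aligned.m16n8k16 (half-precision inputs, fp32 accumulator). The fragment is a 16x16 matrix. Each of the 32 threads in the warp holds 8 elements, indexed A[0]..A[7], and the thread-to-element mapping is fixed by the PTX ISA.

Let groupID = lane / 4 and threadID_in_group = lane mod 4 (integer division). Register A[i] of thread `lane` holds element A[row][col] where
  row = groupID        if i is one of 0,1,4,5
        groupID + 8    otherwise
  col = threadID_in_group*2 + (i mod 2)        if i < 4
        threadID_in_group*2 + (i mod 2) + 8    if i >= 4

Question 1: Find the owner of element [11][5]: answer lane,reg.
14,3

r=11->g=3,rb=1  c=5->cb=0,t=2,b0=1
L=3*4+2=14  i=0*4+1*2+1=3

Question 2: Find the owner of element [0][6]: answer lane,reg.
r=0→G=0,rhi=0  c=6→chi=0,T=3,p=0
L=0*4+3=3  i=0*4+0*2+0=0

3,0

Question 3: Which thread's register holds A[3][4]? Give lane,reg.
14,0

r=3->g=3,rb=0  c=4->cb=0,t=2,b0=0
L=3*4+2=14  i=0*4+0*2+0=0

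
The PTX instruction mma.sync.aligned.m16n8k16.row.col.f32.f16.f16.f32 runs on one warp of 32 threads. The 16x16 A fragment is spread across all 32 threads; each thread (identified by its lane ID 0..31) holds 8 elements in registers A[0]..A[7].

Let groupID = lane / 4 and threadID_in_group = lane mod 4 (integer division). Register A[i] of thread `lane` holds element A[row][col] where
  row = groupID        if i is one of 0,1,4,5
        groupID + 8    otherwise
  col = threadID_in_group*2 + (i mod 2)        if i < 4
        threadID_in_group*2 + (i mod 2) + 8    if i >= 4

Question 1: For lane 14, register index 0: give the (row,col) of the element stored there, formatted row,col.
3,4

lane 14: gr=3 (14/4), th=2 (14%4)
i=0: r=3+0=3, c=2*2+0+0=4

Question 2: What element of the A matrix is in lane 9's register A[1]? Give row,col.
2,3

lane 9: gid=2 (9/4), tid=1 (9%4)
i=1: r=2+0=2, c=1*2+1+0=3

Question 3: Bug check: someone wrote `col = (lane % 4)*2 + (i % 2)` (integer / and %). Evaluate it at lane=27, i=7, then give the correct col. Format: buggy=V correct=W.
`(lane % 4)*2 + (i % 2)`[27,7]->7
L=27->gid=27>>2=6, tid=27&3=3
[7]->row 6+8=14  col 3·2+1+8=15
col: 7 vs 15

buggy=7 correct=15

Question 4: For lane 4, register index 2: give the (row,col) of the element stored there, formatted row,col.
9,0

L=4->gid=4>>2=1, tid=4&3=0
[2]->row 1+8=9  col 0·2+0+0=0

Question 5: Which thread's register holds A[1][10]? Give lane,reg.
5,4

r=1→G=1,rhi=0  c=10→chi=1,T=1,p=0
L=1*4+1=5  i=1*4+0*2+0=4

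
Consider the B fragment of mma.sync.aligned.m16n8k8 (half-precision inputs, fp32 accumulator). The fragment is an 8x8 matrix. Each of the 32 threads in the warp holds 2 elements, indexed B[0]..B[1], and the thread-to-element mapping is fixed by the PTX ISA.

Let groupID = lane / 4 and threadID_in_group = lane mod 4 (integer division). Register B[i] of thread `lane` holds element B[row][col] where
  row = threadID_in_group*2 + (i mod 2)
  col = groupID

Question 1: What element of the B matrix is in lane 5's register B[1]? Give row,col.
L=5→G=5>>2=1, T=5&3=1
[1]→row 1·2+1=3  col G=1

3,1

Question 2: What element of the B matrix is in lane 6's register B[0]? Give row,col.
lane 6: gr=1 (6/4), th=2 (6%4)
i=0: r=2*2+0=4, c=gr=1

4,1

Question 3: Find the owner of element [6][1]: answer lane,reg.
7,0

c=1->g=1  r=6->t=3,b0=0
L=1*4+3=7  i=0=0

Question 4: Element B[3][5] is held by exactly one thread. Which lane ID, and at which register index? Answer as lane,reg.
c:5=>grp=5  r:3=>tig=1,lo=1
L=5*4+1=21  i=1=1

21,1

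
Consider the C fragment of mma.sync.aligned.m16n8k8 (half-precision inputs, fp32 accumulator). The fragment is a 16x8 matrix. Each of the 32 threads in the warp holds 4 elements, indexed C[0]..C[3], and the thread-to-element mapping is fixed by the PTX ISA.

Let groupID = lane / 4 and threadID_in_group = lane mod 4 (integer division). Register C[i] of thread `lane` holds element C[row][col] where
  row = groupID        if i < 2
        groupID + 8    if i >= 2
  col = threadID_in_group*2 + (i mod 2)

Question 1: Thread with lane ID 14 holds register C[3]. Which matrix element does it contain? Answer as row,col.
L=14->g=14>>2=3, t=14&3=2
[3]->row 3+8=11  col 2·2+1=5

11,5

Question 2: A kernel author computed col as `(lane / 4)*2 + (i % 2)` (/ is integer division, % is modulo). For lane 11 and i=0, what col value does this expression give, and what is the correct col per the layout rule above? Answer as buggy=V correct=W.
buggy=4 correct=6

`(lane / 4)*2 + (i % 2)`[11,0]->4
lane 11: g=2 (11/4), t=3 (11%4)
i=0: r=2+0=2, c=3*2+0=6
col: 4 vs 6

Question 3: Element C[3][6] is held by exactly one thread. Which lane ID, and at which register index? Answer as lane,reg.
r: 3->gid=3,r8=0  c: 6->tid=3,i&1=0
L=3*4+3=15  i=0*2+0=0

15,0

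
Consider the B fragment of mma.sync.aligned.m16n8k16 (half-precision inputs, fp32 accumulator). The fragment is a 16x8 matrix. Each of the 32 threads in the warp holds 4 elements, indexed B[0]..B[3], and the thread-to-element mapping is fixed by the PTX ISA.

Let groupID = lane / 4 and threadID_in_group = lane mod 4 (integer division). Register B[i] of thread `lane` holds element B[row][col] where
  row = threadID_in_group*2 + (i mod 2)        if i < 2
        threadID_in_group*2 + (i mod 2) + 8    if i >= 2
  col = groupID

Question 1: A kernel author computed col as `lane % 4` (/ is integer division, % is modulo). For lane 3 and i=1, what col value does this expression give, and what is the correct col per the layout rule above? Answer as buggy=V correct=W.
`lane % 4`[3,1]→3
L=3→G=3>>2=0, T=3&3=3
[1]→row 3·2+1+0=7  col G=0
col: 3 vs 0

buggy=3 correct=0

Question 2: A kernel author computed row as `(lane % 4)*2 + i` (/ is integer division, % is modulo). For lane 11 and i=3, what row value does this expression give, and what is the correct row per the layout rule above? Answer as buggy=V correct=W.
buggy=9 correct=15

`(lane % 4)*2 + i`[11,3]->9
11: g=2,t=3
[3] (3*2+1+8,2) = (15,2)
row: 9 vs 15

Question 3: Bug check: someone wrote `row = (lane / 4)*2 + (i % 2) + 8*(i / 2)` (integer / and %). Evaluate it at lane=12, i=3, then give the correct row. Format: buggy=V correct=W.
buggy=15 correct=9

`(lane / 4)*2 + (i % 2) + 8*(i / 2)`[12,3]⇒15
12: gr=3,th=0
[3] (0*2+1+8,3) = (9,3)
row: 15 vs 9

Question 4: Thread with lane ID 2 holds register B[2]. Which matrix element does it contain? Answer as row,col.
lane 2->2/4=0, 2 mod 4=2
i=2  r:2·2+0+8->12  c:0

12,0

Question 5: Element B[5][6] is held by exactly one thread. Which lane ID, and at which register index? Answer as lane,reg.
26,1

c:6=>grp=6  r:5=>rB=0,tig=2,lo=1
L=6*4+2=26  i=0*2+1=1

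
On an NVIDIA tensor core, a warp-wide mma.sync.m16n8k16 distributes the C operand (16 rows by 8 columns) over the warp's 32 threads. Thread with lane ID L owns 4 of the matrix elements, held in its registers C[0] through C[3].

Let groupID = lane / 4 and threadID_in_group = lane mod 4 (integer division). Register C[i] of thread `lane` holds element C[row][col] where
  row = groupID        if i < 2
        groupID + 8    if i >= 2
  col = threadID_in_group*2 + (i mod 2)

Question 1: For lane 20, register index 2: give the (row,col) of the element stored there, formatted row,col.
13,0

20: g=5,t=0
[2] (5+8,0*2+0) = (13,0)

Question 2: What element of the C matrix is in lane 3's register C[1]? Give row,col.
3: grp=0,tig=3
[1] (0+0,3*2+1) = (0,7)

0,7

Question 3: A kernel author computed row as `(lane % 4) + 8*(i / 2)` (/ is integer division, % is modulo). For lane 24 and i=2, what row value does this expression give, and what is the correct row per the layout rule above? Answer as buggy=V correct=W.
buggy=8 correct=14

`(lane % 4) + 8*(i / 2)`[24,2]->8
lane 24->24/4=6, 24 mod 4=0
i=2  r:6+8->14  c:2·0+0->0
row: 8 vs 14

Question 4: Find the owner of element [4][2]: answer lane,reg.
17,0

r=4→G=4,rhi=0  c=2→T=1,p=0
L=4*4+1=17  i=0*2+0=0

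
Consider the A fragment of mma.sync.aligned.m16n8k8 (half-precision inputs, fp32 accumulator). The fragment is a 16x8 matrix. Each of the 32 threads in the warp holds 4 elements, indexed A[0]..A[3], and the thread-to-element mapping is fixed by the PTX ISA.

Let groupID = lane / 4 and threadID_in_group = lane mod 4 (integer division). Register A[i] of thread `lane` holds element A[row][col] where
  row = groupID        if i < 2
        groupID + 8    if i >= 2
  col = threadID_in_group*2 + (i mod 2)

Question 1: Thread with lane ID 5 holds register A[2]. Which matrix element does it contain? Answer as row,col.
9,2

lane 5: gr=1 (5/4), th=1 (5%4)
i=2: r=1+8=9, c=1*2+0=2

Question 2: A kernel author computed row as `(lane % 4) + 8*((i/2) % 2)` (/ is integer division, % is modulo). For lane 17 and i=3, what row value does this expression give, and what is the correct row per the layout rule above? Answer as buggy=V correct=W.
buggy=9 correct=12

`(lane % 4) + 8*((i/2) % 2)`[17,3]⇒9
17: gr=4,th=1
[3] (4+8,1*2+1) = (12,3)
row: 9 vs 12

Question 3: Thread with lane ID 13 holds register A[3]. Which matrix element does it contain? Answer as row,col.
lane 13: gid=3 (13/4), tid=1 (13%4)
i=3: r=3+8=11, c=1*2+1=3

11,3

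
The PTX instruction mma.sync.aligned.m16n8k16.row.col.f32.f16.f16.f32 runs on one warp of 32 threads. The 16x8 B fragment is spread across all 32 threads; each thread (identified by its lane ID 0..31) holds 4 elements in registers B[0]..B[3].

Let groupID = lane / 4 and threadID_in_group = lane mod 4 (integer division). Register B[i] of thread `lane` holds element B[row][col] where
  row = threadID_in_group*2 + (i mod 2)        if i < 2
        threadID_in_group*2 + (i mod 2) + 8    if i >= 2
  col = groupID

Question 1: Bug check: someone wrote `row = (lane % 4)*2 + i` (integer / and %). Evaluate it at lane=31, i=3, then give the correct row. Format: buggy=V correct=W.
`(lane % 4)*2 + i`[31,3]⇒9
L=31⇒gr=31>>2=7, th=31&3=3
[3]⇒row 3·2+1+8=15  col gr=7
row: 9 vs 15

buggy=9 correct=15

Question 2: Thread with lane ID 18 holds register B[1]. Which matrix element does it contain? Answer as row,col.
18: G=4,T=2
[1] (2*2+1+0,4) = (5,4)

5,4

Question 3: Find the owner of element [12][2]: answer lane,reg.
10,2

c=2⇒gr=2  r=12⇒Rb=1,th=2,odd=0
L=2*4+2=10  i=1*2+0=2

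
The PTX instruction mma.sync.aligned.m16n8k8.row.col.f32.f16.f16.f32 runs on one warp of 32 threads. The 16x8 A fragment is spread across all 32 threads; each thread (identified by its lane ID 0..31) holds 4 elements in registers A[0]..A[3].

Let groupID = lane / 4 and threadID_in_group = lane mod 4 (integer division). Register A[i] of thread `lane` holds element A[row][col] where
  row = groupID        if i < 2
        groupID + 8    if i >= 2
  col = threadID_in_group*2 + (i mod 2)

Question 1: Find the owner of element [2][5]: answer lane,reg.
10,1

r=2→G=2,rhi=0  c=5→T=2,p=1
L=2*4+2=10  i=0*2+1=1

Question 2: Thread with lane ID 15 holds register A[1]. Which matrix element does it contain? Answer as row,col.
lane 15: gid=3 (15/4), tid=3 (15%4)
i=1: r=3+0=3, c=3*2+1=7

3,7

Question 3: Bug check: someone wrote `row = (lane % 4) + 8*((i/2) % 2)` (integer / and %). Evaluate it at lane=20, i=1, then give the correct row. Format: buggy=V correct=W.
`(lane % 4) + 8*((i/2) % 2)`[20,1]->0
lane 20->20/4=5, 20 mod 4=0
i=1  r:5+0->5  c:2·0+1->1
row: 0 vs 5

buggy=0 correct=5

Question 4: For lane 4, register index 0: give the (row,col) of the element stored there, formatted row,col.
1,0

lane 4: g=1 (4/4), t=0 (4%4)
i=0: r=1+0=1, c=0*2+0=0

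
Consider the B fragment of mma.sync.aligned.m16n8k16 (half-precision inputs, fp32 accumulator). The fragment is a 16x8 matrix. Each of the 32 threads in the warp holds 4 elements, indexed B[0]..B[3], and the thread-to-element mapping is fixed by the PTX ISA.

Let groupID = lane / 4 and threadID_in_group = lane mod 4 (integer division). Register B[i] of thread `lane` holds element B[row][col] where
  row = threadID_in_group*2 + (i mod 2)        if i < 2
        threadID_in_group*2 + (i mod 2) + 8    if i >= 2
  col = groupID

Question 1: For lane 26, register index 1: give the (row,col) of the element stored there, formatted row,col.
5,6

lane 26: g=6 (26/4), t=2 (26%4)
i=1: r=2*2+1+0=5, c=g=6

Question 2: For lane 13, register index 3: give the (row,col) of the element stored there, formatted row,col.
L=13->g=13>>2=3, t=13&3=1
[3]->row 1·2+1+8=11  col g=3

11,3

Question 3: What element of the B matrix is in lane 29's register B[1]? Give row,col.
3,7

29: gid=7,tid=1
[1] (1*2+1+0,7) = (3,7)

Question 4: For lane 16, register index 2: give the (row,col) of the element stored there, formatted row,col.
8,4

L=16⇒gr=16>>2=4, th=16&3=0
[2]⇒row 0·2+0+8=8  col gr=4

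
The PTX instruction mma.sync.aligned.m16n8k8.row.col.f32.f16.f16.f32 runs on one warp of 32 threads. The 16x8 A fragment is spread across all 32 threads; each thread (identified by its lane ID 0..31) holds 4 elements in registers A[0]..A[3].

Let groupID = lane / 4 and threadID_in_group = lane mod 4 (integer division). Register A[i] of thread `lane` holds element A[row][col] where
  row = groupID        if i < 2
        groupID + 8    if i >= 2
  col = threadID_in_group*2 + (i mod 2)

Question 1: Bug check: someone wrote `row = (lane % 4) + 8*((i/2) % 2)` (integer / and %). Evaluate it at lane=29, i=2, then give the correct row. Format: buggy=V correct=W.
buggy=9 correct=15

`(lane % 4) + 8*((i/2) % 2)`[29,2]⇒9
lane 29: gr=7 (29/4), th=1 (29%4)
i=2: r=7+8=15, c=1*2+0=2
row: 9 vs 15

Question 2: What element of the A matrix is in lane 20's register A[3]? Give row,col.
13,1

lane 20: grp=5 (20/4), tig=0 (20%4)
i=3: r=5+8=13, c=0*2+1=1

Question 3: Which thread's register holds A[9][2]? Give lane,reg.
r: 9->gid=1,r8=1  c: 2->tid=1,i&1=0
L=1*4+1=5  i=1*2+0=2

5,2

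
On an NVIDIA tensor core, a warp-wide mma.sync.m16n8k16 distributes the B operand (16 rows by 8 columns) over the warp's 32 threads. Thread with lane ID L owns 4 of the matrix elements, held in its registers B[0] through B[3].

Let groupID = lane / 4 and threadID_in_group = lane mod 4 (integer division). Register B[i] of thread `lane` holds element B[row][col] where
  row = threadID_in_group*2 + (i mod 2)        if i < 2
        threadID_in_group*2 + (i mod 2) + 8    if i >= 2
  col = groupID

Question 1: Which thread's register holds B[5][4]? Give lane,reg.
18,1

c=4⇒gr=4  r=5⇒Rb=0,th=2,odd=1
L=4*4+2=18  i=0*2+1=1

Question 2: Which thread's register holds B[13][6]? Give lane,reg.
c:6=>grp=6  r:13=>rB=1,tig=2,lo=1
L=6*4+2=26  i=1*2+1=3

26,3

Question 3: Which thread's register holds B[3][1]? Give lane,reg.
5,1

c:1=>grp=1  r:3=>rB=0,tig=1,lo=1
L=1*4+1=5  i=0*2+1=1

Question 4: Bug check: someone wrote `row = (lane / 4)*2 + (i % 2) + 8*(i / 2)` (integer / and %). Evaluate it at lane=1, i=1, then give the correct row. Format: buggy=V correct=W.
buggy=1 correct=3

`(lane / 4)*2 + (i % 2) + 8*(i / 2)`[1,1]->1
lane 1->1/4=0, 1 mod 4=1
i=1  r:2·1+1+0->3  c:0
row: 1 vs 3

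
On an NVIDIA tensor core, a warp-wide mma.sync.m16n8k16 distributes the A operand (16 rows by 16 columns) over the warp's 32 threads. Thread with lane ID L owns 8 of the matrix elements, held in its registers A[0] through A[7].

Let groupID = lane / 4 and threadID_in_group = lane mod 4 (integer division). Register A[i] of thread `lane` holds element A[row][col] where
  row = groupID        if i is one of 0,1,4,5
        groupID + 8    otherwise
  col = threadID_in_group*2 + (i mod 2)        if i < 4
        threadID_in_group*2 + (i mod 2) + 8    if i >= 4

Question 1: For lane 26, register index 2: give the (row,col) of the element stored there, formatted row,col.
14,4

26: G=6,T=2
[2] (6+8,2*2+0+0) = (14,4)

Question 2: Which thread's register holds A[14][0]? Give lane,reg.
r:14=>grp=6,rB=1  c:0=>cB=0,tig=0,lo=0
L=6*4+0=24  i=0*4+1*2+0=2

24,2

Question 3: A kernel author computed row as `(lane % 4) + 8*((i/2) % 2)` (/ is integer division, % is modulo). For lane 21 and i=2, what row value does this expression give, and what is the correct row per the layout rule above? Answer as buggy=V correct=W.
buggy=9 correct=13

`(lane % 4) + 8*((i/2) % 2)`[21,2]=>9
21: grp=5,tig=1
[2] (5+8,1*2+0+0) = (13,2)
row: 9 vs 13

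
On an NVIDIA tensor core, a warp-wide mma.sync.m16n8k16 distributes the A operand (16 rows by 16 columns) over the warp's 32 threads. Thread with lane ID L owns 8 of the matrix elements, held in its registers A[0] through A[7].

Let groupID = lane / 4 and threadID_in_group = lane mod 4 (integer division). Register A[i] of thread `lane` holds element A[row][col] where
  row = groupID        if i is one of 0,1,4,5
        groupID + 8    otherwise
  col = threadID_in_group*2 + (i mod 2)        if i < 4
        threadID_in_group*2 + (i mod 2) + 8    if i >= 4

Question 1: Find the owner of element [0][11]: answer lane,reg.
1,5

r=0→G=0,rhi=0  c=11→chi=1,T=1,p=1
L=0*4+1=1  i=1*4+0*2+1=5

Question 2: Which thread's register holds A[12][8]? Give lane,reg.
16,6

r=12->g=4,rb=1  c=8->cb=1,t=0,b0=0
L=4*4+0=16  i=1*4+1*2+0=6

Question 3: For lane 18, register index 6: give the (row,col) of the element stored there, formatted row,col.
12,12

18: G=4,T=2
[6] (4+8,2*2+0+8) = (12,12)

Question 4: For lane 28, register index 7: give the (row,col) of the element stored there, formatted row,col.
lane 28->28/4=7, 28 mod 4=0
i=7  r:7+8->15  c:2·0+1+8->9

15,9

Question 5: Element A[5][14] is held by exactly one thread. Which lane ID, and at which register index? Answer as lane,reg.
23,4

r=5->g=5,rb=0  c=14->cb=1,t=3,b0=0
L=5*4+3=23  i=1*4+0*2+0=4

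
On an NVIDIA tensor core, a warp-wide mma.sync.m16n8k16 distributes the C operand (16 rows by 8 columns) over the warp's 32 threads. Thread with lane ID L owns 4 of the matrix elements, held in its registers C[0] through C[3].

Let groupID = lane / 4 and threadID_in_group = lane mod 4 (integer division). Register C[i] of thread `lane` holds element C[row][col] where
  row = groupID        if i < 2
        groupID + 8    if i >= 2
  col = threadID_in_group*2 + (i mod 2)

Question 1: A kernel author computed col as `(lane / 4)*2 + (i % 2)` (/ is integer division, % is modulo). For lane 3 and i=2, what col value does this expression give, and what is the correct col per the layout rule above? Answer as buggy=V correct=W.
`(lane / 4)*2 + (i % 2)`[3,2]→0
lane 3→3/4=0, 3 mod 4=3
i=2  r:0+8→8  c:2·3+0→6
col: 0 vs 6

buggy=0 correct=6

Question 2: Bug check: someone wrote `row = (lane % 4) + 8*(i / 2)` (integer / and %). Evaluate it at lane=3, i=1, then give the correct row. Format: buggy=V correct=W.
buggy=3 correct=0

`(lane % 4) + 8*(i / 2)`[3,1]⇒3
L=3⇒gr=3>>2=0, th=3&3=3
[1]⇒row 0+0=0  col 3·2+1=7
row: 3 vs 0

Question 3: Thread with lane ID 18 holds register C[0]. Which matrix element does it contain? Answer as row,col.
4,4

18: g=4,t=2
[0] (4+0,2*2+0) = (4,4)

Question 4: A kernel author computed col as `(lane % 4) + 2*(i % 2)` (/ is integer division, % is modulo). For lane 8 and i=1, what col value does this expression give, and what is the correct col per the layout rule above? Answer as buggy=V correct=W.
`(lane % 4) + 2*(i % 2)`[8,1]⇒2
lane 8: gr=2 (8/4), th=0 (8%4)
i=1: r=2+0=2, c=0*2+1=1
col: 2 vs 1

buggy=2 correct=1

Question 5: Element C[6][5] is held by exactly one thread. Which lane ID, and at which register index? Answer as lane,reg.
r: 6->gid=6,r8=0  c: 5->tid=2,i&1=1
L=6*4+2=26  i=0*2+1=1

26,1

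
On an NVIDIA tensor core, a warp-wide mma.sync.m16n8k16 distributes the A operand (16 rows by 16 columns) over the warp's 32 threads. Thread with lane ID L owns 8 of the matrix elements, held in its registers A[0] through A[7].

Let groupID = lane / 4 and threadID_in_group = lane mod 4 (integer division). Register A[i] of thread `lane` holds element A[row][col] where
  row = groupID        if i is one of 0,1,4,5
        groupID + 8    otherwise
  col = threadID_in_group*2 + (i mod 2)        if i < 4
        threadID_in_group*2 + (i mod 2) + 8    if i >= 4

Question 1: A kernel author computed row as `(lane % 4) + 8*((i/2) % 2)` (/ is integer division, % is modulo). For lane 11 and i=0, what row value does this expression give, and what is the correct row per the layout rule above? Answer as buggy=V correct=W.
buggy=3 correct=2

`(lane % 4) + 8*((i/2) % 2)`[11,0]=>3
L=11=>grp=11>>2=2, tig=11&3=3
[0]=>row 2+0=2  col 3·2+0+0=6
row: 3 vs 2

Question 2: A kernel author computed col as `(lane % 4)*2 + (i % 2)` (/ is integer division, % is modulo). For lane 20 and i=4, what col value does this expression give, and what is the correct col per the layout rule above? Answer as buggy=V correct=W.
buggy=0 correct=8

`(lane % 4)*2 + (i % 2)`[20,4]⇒0
lane 20⇒20/4=5, 20 mod 4=0
i=4  r:5+0⇒5  c:2·0+0+8⇒8
col: 0 vs 8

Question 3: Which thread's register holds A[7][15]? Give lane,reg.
31,5

r: 7->gid=7,r8=0  c: 15->c8=1,tid=3,i&1=1
L=7*4+3=31  i=1*4+0*2+1=5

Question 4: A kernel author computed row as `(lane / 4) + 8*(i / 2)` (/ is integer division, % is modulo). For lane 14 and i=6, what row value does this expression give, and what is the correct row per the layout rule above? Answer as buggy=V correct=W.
`(lane / 4) + 8*(i / 2)`[14,6]⇒27
L=14⇒gr=14>>2=3, th=14&3=2
[6]⇒row 3+8=11  col 2·2+0+8=12
row: 27 vs 11

buggy=27 correct=11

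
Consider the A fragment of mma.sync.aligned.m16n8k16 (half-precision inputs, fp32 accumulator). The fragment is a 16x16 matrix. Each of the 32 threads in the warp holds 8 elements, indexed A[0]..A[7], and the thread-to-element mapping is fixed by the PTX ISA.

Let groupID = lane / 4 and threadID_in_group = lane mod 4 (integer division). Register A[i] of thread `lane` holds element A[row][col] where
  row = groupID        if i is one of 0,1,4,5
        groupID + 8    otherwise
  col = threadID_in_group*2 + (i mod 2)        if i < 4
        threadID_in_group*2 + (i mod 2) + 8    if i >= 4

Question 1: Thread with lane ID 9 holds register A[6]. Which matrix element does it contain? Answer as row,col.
10,10

lane 9->9/4=2, 9 mod 4=1
i=6  r:2+8->10  c:2·1+0+8->10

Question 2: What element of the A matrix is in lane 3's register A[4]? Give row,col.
L=3→G=3>>2=0, T=3&3=3
[4]→row 0+0=0  col 3·2+0+8=14

0,14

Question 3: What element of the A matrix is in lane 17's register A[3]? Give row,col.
12,3

17: G=4,T=1
[3] (4+8,1*2+1+0) = (12,3)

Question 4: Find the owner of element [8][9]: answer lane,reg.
0,7

r=8⇒gr=0,Rb=1  c=9⇒Cb=1,th=0,odd=1
L=0*4+0=0  i=1*4+1*2+1=7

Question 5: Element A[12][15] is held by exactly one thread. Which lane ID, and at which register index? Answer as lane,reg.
19,7

r: 12->gid=4,r8=1  c: 15->c8=1,tid=3,i&1=1
L=4*4+3=19  i=1*4+1*2+1=7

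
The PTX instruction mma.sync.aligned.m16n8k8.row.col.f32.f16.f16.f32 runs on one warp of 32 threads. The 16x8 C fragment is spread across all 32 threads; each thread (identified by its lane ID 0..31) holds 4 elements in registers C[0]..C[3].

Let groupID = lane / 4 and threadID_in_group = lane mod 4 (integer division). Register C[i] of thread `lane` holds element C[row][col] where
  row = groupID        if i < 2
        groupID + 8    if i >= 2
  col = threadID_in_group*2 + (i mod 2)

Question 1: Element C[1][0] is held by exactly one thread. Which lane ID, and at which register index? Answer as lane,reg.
4,0

r=1→G=1,rhi=0  c=0→T=0,p=0
L=1*4+0=4  i=0*2+0=0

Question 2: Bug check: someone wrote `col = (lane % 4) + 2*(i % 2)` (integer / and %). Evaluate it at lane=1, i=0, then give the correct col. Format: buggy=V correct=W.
buggy=1 correct=2

`(lane % 4) + 2*(i % 2)`[1,0]->1
lane 1->1/4=0, 1 mod 4=1
i=0  r:0+0->0  c:2·1+0->2
col: 1 vs 2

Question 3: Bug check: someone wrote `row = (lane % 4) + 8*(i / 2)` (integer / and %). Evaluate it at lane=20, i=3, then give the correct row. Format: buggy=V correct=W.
`(lane % 4) + 8*(i / 2)`[20,3]->8
lane 20->20/4=5, 20 mod 4=0
i=3  r:5+8->13  c:2·0+1->1
row: 8 vs 13

buggy=8 correct=13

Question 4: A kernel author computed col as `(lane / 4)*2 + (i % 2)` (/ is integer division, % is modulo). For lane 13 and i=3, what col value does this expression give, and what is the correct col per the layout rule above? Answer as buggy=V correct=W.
`(lane / 4)*2 + (i % 2)`[13,3]→7
lane 13→13/4=3, 13 mod 4=1
i=3  r:3+8→11  c:2·1+1→3
col: 7 vs 3

buggy=7 correct=3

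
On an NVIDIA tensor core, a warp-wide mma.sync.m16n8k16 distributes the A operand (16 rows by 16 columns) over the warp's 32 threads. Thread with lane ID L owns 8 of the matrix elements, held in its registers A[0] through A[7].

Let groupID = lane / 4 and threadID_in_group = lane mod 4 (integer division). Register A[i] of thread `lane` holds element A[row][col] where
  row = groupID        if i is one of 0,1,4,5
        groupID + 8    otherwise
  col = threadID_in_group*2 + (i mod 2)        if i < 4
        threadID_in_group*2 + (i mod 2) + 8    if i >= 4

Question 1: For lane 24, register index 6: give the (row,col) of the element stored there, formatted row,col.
14,8

lane 24⇒24/4=6, 24 mod 4=0
i=6  r:6+8⇒14  c:2·0+0+8⇒8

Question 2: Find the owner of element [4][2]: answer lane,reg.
r=4→G=4,rhi=0  c=2→chi=0,T=1,p=0
L=4*4+1=17  i=0*4+0*2+0=0

17,0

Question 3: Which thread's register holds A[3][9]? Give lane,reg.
12,5

r=3⇒gr=3,Rb=0  c=9⇒Cb=1,th=0,odd=1
L=3*4+0=12  i=1*4+0*2+1=5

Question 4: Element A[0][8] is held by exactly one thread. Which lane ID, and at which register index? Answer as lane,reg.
0,4

r=0→G=0,rhi=0  c=8→chi=1,T=0,p=0
L=0*4+0=0  i=1*4+0*2+0=4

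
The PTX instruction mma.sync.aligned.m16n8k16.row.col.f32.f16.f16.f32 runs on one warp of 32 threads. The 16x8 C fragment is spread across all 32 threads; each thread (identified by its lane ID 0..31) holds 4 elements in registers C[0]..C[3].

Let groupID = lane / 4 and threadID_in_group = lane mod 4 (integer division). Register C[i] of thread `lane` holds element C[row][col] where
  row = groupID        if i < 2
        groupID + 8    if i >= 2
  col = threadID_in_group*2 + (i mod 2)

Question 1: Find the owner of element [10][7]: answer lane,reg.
r=10→G=2,rhi=1  c=7→T=3,p=1
L=2*4+3=11  i=1*2+1=3

11,3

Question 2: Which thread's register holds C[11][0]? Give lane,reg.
r=11→G=3,rhi=1  c=0→T=0,p=0
L=3*4+0=12  i=1*2+0=2

12,2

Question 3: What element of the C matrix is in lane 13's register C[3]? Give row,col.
lane 13->13/4=3, 13 mod 4=1
i=3  r:3+8->11  c:2·1+1->3

11,3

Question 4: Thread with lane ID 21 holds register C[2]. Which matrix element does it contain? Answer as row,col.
13,2

21: g=5,t=1
[2] (5+8,1*2+0) = (13,2)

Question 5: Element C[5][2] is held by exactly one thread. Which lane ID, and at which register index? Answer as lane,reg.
21,0

r=5→G=5,rhi=0  c=2→T=1,p=0
L=5*4+1=21  i=0*2+0=0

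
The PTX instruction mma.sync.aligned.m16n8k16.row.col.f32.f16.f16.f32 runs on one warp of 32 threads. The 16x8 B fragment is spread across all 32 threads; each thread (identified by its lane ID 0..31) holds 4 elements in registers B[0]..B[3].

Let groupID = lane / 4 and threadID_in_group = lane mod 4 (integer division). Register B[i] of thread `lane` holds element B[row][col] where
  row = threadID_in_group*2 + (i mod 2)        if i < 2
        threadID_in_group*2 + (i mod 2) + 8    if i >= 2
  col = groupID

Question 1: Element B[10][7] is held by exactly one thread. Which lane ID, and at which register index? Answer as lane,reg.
29,2

c:7=>grp=7  r:10=>rB=1,tig=1,lo=0
L=7*4+1=29  i=1*2+0=2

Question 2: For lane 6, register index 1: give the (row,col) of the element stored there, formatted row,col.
lane 6: g=1 (6/4), t=2 (6%4)
i=1: r=2*2+1+0=5, c=g=1

5,1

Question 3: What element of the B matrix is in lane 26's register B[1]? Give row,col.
5,6

L=26->g=26>>2=6, t=26&3=2
[1]->row 2·2+1+0=5  col g=6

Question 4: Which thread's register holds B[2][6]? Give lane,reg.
25,0

c: 6->gid=6  r: 2->r8=0,tid=1,i&1=0
L=6*4+1=25  i=0*2+0=0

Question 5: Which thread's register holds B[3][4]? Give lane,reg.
17,1

c=4->g=4  r=3->rb=0,t=1,b0=1
L=4*4+1=17  i=0*2+1=1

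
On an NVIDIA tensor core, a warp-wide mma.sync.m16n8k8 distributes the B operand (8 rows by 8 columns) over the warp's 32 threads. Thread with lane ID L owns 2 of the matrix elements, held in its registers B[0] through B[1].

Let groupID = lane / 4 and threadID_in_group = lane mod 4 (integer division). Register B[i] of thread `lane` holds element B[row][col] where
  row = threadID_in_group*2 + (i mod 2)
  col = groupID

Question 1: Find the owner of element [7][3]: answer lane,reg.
c=3->g=3  r=7->t=3,b0=1
L=3*4+3=15  i=1=1

15,1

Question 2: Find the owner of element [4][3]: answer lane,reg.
c=3->g=3  r=4->t=2,b0=0
L=3*4+2=14  i=0=0

14,0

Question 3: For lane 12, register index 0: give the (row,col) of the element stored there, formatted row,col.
0,3

lane 12: gr=3 (12/4), th=0 (12%4)
i=0: r=0*2+0=0, c=gr=3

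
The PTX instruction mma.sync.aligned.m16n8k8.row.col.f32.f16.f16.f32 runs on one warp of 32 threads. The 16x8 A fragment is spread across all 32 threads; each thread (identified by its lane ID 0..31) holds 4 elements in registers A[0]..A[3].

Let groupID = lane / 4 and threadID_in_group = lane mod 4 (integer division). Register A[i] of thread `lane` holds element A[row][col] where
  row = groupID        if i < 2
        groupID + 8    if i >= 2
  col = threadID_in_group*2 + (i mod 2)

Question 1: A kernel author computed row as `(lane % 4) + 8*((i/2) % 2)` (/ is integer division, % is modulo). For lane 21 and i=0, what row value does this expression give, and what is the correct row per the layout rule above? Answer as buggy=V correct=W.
buggy=1 correct=5

`(lane % 4) + 8*((i/2) % 2)`[21,0]->1
lane 21: g=5 (21/4), t=1 (21%4)
i=0: r=5+0=5, c=1*2+0=2
row: 1 vs 5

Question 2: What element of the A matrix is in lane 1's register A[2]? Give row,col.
lane 1: grp=0 (1/4), tig=1 (1%4)
i=2: r=0+8=8, c=1*2+0=2

8,2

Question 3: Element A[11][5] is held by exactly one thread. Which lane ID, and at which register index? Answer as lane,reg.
14,3

r:11=>grp=3,rB=1  c:5=>tig=2,lo=1
L=3*4+2=14  i=1*2+1=3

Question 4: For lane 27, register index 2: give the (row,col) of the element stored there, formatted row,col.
14,6

lane 27: gid=6 (27/4), tid=3 (27%4)
i=2: r=6+8=14, c=3*2+0=6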